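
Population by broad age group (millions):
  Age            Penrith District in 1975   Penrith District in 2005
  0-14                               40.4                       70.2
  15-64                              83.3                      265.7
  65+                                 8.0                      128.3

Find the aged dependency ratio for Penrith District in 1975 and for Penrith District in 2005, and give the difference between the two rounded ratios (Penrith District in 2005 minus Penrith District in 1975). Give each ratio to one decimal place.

Penrith District in 1975: 8.0 / 83.3 × 100 = 9.6
Penrith District in 2005: 128.3 / 265.7 × 100 = 48.3

Penrith District in 1975: 9.6
Penrith District in 2005: 48.3
Difference: +38.7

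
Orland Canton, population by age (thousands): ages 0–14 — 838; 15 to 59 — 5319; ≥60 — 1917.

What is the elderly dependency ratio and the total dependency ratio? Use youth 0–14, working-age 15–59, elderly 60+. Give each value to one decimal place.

Old-age dependency ratio = 1917 / 5319 × 100 = 36.0
Total dependency ratio = (838 + 1917) / 5319 × 100 = 2755 / 5319 × 100 = 51.8

Old-age dependency ratio: 36.0
Total dependency ratio: 51.8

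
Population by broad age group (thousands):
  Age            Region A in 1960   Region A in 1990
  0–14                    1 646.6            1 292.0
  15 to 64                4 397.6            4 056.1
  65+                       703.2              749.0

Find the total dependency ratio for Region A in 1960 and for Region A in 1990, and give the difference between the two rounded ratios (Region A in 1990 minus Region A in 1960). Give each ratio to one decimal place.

Region A in 1960: 53.4
Region A in 1990: 50.3
Difference: -3.1

Region A in 1960: (1 646.6 + 703.2) / 4 397.6 × 100 = 2 349.8 / 4 397.6 × 100 = 53.4
Region A in 1990: (1 292.0 + 749.0) / 4 056.1 × 100 = 2 041.0 / 4 056.1 × 100 = 50.3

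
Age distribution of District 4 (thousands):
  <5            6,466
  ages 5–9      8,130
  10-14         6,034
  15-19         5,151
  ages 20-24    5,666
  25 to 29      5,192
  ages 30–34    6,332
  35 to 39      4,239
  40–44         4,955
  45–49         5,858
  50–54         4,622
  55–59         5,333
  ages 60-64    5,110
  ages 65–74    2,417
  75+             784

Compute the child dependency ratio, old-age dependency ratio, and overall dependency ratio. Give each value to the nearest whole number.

0–14: 6,466 + 8,130 + 6,034 = 20,630
15–64: 5,151 + 5,666 + 5,192 + 6,332 + 4,239 + 4,955 + 5,858 + 4,622 + 5,333 + 5,110 = 52,458
65+: 2,417 + 784 = 3,201
Youth dependency ratio = 20,630 / 52,458 × 100 = 39
Old-age dependency ratio = 3,201 / 52,458 × 100 = 6
Total dependency ratio = (20,630 + 3,201) / 52,458 × 100 = 23,831 / 52,458 × 100 = 45

Youth dependency ratio: 39
Old-age dependency ratio: 6
Total dependency ratio: 45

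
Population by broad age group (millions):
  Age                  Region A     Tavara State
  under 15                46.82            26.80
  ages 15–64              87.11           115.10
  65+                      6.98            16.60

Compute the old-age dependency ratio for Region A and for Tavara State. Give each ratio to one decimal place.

Region A: 8.0
Tavara State: 14.4

Region A: 6.98 / 87.11 × 100 = 8.0
Tavara State: 16.60 / 115.10 × 100 = 14.4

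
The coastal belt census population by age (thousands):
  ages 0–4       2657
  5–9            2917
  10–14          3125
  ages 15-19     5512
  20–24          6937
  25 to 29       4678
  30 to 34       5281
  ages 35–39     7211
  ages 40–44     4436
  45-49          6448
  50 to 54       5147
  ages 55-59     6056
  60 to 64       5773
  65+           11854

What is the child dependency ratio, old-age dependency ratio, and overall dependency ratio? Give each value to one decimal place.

Youth dependency ratio: 15.1
Old-age dependency ratio: 20.6
Total dependency ratio: 35.8

0–14: 2657 + 2917 + 3125 = 8699
15–64: 5512 + 6937 + 4678 + 5281 + 7211 + 4436 + 6448 + 5147 + 6056 + 5773 = 57479
65+: 11854
Youth dependency ratio = 8699 / 57479 × 100 = 15.1
Old-age dependency ratio = 11854 / 57479 × 100 = 20.6
Total dependency ratio = (8699 + 11854) / 57479 × 100 = 20553 / 57479 × 100 = 35.8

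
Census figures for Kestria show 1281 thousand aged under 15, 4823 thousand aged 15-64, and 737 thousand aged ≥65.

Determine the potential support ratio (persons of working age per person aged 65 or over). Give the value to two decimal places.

Potential support ratio = 4823 / 737 = 6.54

Potential support ratio: 6.54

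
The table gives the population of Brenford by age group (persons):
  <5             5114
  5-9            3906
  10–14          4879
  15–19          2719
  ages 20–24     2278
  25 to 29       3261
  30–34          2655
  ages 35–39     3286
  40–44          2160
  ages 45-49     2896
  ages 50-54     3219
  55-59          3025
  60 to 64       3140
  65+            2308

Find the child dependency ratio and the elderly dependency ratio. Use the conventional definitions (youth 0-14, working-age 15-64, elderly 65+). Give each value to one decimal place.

Youth dependency ratio: 48.5
Old-age dependency ratio: 8.1

0–14: 5114 + 3906 + 4879 = 13899
15–64: 2719 + 2278 + 3261 + 2655 + 3286 + 2160 + 2896 + 3219 + 3025 + 3140 = 28639
65+: 2308
Youth dependency ratio = 13899 / 28639 × 100 = 48.5
Old-age dependency ratio = 2308 / 28639 × 100 = 8.1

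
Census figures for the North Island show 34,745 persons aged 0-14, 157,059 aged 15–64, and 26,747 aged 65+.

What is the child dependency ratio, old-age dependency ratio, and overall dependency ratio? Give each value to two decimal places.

Youth dependency ratio = 34,745 / 157,059 × 100 = 22.12
Old-age dependency ratio = 26,747 / 157,059 × 100 = 17.03
Total dependency ratio = (34,745 + 26,747) / 157,059 × 100 = 61,492 / 157,059 × 100 = 39.15

Youth dependency ratio: 22.12
Old-age dependency ratio: 17.03
Total dependency ratio: 39.15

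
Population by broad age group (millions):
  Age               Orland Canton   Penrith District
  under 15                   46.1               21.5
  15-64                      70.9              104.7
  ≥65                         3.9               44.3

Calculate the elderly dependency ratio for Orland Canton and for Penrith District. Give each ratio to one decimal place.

Orland Canton: 5.5
Penrith District: 42.3

Orland Canton: 3.9 / 70.9 × 100 = 5.5
Penrith District: 44.3 / 104.7 × 100 = 42.3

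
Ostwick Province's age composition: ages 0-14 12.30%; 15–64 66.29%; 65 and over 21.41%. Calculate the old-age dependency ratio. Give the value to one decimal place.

Old-age dependency ratio: 32.3

Old-age dependency ratio = 21.41 / 66.29 × 100 = 32.3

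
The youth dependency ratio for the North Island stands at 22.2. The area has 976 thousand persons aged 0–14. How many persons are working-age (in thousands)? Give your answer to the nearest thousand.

Working-age: 4 396

Youth dependency ratio = youth / working-age × 100
22.2 = 976 / W × 100
⇒ 4 396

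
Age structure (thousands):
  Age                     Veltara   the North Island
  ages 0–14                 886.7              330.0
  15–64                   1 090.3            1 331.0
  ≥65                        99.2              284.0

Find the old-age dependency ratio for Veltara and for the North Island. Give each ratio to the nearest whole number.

Veltara: 9
the North Island: 21

Veltara: 99.2 / 1 090.3 × 100 = 9
the North Island: 284.0 / 1 331.0 × 100 = 21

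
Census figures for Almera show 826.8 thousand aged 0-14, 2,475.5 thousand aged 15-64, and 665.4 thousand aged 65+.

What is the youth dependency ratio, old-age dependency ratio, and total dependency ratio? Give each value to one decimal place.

Youth dependency ratio = 826.8 / 2,475.5 × 100 = 33.4
Old-age dependency ratio = 665.4 / 2,475.5 × 100 = 26.9
Total dependency ratio = (826.8 + 665.4) / 2,475.5 × 100 = 1,492.2 / 2,475.5 × 100 = 60.3

Youth dependency ratio: 33.4
Old-age dependency ratio: 26.9
Total dependency ratio: 60.3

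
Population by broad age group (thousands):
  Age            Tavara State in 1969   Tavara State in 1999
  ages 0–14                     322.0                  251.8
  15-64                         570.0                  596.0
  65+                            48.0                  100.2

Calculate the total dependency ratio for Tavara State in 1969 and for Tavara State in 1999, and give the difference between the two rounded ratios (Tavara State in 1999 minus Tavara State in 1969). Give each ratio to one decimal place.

Tavara State in 1969: (322.0 + 48.0) / 570.0 × 100 = 370.0 / 570.0 × 100 = 64.9
Tavara State in 1999: (251.8 + 100.2) / 596.0 × 100 = 352.0 / 596.0 × 100 = 59.1

Tavara State in 1969: 64.9
Tavara State in 1999: 59.1
Difference: -5.8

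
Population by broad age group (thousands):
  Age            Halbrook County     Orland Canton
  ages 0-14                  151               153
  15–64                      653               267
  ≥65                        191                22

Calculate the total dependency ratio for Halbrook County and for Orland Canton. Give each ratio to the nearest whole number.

Halbrook County: 52
Orland Canton: 66

Halbrook County: (151 + 191) / 653 × 100 = 342 / 653 × 100 = 52
Orland Canton: (153 + 22) / 267 × 100 = 175 / 267 × 100 = 66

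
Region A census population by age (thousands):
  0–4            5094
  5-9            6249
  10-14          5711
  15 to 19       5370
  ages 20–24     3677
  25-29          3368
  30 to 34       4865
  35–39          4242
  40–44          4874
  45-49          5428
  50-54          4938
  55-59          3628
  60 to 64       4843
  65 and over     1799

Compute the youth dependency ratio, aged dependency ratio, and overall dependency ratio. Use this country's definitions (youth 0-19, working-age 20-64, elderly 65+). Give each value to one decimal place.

0–19: 5094 + 6249 + 5711 + 5370 = 22424
20–64: 3677 + 3368 + 4865 + 4242 + 4874 + 5428 + 4938 + 3628 + 4843 = 39863
65+: 1799
Youth dependency ratio = 22424 / 39863 × 100 = 56.3
Old-age dependency ratio = 1799 / 39863 × 100 = 4.5
Total dependency ratio = (22424 + 1799) / 39863 × 100 = 24223 / 39863 × 100 = 60.8

Youth dependency ratio: 56.3
Old-age dependency ratio: 4.5
Total dependency ratio: 60.8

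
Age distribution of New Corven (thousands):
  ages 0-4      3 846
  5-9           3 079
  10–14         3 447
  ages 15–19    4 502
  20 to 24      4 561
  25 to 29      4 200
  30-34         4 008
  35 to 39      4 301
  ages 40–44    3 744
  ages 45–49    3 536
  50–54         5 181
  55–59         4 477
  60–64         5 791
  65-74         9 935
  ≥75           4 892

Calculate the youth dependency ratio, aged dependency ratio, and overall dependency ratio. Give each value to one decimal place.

0–14: 3 846 + 3 079 + 3 447 = 10 372
15–64: 4 502 + 4 561 + 4 200 + 4 008 + 4 301 + 3 744 + 3 536 + 5 181 + 4 477 + 5 791 = 44 301
65+: 9 935 + 4 892 = 14 827
Youth dependency ratio = 10 372 / 44 301 × 100 = 23.4
Old-age dependency ratio = 14 827 / 44 301 × 100 = 33.5
Total dependency ratio = (10 372 + 14 827) / 44 301 × 100 = 25 199 / 44 301 × 100 = 56.9

Youth dependency ratio: 23.4
Old-age dependency ratio: 33.5
Total dependency ratio: 56.9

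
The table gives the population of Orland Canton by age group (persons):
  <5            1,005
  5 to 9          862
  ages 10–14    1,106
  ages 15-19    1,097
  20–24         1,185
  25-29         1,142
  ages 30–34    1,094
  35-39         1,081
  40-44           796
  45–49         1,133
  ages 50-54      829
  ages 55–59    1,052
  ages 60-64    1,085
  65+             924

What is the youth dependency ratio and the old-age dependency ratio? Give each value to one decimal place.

0–14: 1,005 + 862 + 1,106 = 2,973
15–64: 1,097 + 1,185 + 1,142 + 1,094 + 1,081 + 796 + 1,133 + 829 + 1,052 + 1,085 = 10,494
65+: 924
Youth dependency ratio = 2,973 / 10,494 × 100 = 28.3
Old-age dependency ratio = 924 / 10,494 × 100 = 8.8

Youth dependency ratio: 28.3
Old-age dependency ratio: 8.8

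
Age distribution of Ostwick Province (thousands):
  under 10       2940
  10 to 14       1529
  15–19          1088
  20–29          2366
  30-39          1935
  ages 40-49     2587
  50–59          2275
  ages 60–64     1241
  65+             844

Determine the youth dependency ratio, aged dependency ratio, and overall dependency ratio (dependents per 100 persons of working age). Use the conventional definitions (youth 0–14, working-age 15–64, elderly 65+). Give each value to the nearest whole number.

Youth dependency ratio: 39
Old-age dependency ratio: 7
Total dependency ratio: 46

0–14: 2940 + 1529 = 4469
15–64: 1088 + 2366 + 1935 + 2587 + 2275 + 1241 = 11492
65+: 844
Youth dependency ratio = 4469 / 11492 × 100 = 39
Old-age dependency ratio = 844 / 11492 × 100 = 7
Total dependency ratio = (4469 + 844) / 11492 × 100 = 5313 / 11492 × 100 = 46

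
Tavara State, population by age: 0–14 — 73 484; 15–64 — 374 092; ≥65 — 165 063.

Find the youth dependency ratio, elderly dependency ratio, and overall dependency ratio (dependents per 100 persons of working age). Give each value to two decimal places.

Youth dependency ratio = 73 484 / 374 092 × 100 = 19.64
Old-age dependency ratio = 165 063 / 374 092 × 100 = 44.12
Total dependency ratio = (73 484 + 165 063) / 374 092 × 100 = 238 547 / 374 092 × 100 = 63.77

Youth dependency ratio: 19.64
Old-age dependency ratio: 44.12
Total dependency ratio: 63.77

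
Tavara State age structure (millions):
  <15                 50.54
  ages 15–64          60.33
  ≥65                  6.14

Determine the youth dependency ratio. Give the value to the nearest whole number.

Youth dependency ratio = 50.54 / 60.33 × 100 = 84

Youth dependency ratio: 84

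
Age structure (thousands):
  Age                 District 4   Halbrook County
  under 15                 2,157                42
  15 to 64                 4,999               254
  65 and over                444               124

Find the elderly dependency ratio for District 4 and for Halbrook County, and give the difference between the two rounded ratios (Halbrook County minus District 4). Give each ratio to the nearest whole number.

District 4: 9
Halbrook County: 49
Difference: +40

District 4: 444 / 4,999 × 100 = 9
Halbrook County: 124 / 254 × 100 = 49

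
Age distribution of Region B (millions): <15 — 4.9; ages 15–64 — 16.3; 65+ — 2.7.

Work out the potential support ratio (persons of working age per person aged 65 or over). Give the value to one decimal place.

Potential support ratio: 6.0

Potential support ratio = 16.3 / 2.7 = 6.0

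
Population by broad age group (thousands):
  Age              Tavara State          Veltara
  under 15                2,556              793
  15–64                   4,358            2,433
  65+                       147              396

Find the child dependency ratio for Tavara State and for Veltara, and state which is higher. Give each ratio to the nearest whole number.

Tavara State: 2,556 / 4,358 × 100 = 59
Veltara: 793 / 2,433 × 100 = 33

Tavara State: 59
Veltara: 33
Higher: Tavara State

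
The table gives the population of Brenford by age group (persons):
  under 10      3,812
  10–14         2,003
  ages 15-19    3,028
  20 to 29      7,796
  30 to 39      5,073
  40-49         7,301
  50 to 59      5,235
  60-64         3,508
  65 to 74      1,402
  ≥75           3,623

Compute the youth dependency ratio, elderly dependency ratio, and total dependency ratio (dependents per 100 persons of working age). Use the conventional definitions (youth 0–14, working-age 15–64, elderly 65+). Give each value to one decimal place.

0–14: 3,812 + 2,003 = 5,815
15–64: 3,028 + 7,796 + 5,073 + 7,301 + 5,235 + 3,508 = 31,941
65+: 1,402 + 3,623 = 5,025
Youth dependency ratio = 5,815 / 31,941 × 100 = 18.2
Old-age dependency ratio = 5,025 / 31,941 × 100 = 15.7
Total dependency ratio = (5,815 + 5,025) / 31,941 × 100 = 10,840 / 31,941 × 100 = 33.9

Youth dependency ratio: 18.2
Old-age dependency ratio: 15.7
Total dependency ratio: 33.9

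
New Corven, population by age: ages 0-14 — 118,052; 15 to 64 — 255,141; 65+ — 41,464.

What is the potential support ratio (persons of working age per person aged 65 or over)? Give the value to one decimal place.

Potential support ratio: 6.2

Potential support ratio = 255,141 / 41,464 = 6.2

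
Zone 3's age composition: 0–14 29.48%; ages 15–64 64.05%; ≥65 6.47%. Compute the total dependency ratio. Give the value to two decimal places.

Total dependency ratio: 56.13

Total dependency ratio = (29.48 + 6.47) / 64.05 × 100 = 35.95 / 64.05 × 100 = 56.13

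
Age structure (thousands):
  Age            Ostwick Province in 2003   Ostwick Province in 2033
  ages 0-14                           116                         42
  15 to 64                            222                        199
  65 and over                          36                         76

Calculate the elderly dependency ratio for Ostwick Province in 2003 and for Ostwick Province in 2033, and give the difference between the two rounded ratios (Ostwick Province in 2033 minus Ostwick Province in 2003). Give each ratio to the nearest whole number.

Ostwick Province in 2003: 36 / 222 × 100 = 16
Ostwick Province in 2033: 76 / 199 × 100 = 38

Ostwick Province in 2003: 16
Ostwick Province in 2033: 38
Difference: +22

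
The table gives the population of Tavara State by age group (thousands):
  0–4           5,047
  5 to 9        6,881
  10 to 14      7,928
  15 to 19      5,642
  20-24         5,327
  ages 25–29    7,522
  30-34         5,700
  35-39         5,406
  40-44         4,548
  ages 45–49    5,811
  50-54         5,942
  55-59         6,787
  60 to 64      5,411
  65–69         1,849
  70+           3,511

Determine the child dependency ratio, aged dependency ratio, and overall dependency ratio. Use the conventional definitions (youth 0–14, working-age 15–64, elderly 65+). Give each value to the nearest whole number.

Youth dependency ratio: 34
Old-age dependency ratio: 9
Total dependency ratio: 43

0–14: 5,047 + 6,881 + 7,928 = 19,856
15–64: 5,642 + 5,327 + 7,522 + 5,700 + 5,406 + 4,548 + 5,811 + 5,942 + 6,787 + 5,411 = 58,096
65+: 1,849 + 3,511 = 5,360
Youth dependency ratio = 19,856 / 58,096 × 100 = 34
Old-age dependency ratio = 5,360 / 58,096 × 100 = 9
Total dependency ratio = (19,856 + 5,360) / 58,096 × 100 = 25,216 / 58,096 × 100 = 43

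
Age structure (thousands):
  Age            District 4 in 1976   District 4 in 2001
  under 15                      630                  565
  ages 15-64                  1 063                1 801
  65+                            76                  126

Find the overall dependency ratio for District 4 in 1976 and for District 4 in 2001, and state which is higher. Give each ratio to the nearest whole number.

District 4 in 1976: (630 + 76) / 1 063 × 100 = 706 / 1 063 × 100 = 66
District 4 in 2001: (565 + 126) / 1 801 × 100 = 691 / 1 801 × 100 = 38

District 4 in 1976: 66
District 4 in 2001: 38
Higher: District 4 in 1976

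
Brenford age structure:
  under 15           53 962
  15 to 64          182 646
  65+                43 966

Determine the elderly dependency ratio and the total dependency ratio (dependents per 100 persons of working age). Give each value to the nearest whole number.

Old-age dependency ratio = 43 966 / 182 646 × 100 = 24
Total dependency ratio = (53 962 + 43 966) / 182 646 × 100 = 97 928 / 182 646 × 100 = 54

Old-age dependency ratio: 24
Total dependency ratio: 54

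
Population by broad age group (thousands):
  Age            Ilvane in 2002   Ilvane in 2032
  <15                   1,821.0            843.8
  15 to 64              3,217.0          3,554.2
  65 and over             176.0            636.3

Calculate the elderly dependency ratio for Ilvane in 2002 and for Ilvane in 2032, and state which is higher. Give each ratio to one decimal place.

Ilvane in 2002: 176.0 / 3,217.0 × 100 = 5.5
Ilvane in 2032: 636.3 / 3,554.2 × 100 = 17.9

Ilvane in 2002: 5.5
Ilvane in 2032: 17.9
Higher: Ilvane in 2032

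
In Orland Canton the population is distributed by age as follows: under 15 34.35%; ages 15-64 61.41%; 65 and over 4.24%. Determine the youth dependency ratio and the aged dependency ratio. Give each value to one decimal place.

Youth dependency ratio = 34.35 / 61.41 × 100 = 55.9
Old-age dependency ratio = 4.24 / 61.41 × 100 = 6.9

Youth dependency ratio: 55.9
Old-age dependency ratio: 6.9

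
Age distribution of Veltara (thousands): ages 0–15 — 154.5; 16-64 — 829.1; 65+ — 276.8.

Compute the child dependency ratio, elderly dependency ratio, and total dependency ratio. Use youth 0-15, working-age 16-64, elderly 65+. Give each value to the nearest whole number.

Youth dependency ratio = 154.5 / 829.1 × 100 = 19
Old-age dependency ratio = 276.8 / 829.1 × 100 = 33
Total dependency ratio = (154.5 + 276.8) / 829.1 × 100 = 431.3 / 829.1 × 100 = 52

Youth dependency ratio: 19
Old-age dependency ratio: 33
Total dependency ratio: 52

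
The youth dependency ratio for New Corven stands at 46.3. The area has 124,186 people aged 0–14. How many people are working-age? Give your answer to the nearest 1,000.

Working-age: 268,000

Youth dependency ratio = youth / working-age × 100
46.3 = 124,186 / W × 100
⇒ 268,000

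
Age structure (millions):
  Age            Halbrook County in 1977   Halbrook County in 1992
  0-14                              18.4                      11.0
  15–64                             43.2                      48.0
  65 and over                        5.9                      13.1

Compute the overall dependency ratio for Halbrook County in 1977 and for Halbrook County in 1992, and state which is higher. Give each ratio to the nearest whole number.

Halbrook County in 1977: (18.4 + 5.9) / 43.2 × 100 = 24.3 / 43.2 × 100 = 56
Halbrook County in 1992: (11.0 + 13.1) / 48.0 × 100 = 24.1 / 48.0 × 100 = 50

Halbrook County in 1977: 56
Halbrook County in 1992: 50
Higher: Halbrook County in 1977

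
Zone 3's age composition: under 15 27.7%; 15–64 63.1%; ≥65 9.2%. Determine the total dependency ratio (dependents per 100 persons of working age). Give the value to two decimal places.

Total dependency ratio = (27.7 + 9.2) / 63.1 × 100 = 36.9 / 63.1 × 100 = 58.48

Total dependency ratio: 58.48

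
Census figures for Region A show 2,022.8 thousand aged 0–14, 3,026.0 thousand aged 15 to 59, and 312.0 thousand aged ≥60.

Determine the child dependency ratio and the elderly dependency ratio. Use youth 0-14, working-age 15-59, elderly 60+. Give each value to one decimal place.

Youth dependency ratio: 66.8
Old-age dependency ratio: 10.3

Youth dependency ratio = 2,022.8 / 3,026.0 × 100 = 66.8
Old-age dependency ratio = 312.0 / 3,026.0 × 100 = 10.3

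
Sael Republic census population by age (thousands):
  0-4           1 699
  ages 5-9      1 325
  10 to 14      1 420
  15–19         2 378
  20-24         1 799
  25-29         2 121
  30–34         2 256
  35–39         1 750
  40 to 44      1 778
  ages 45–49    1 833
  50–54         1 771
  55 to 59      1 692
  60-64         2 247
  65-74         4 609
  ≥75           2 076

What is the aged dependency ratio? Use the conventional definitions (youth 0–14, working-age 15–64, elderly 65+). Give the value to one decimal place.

Old-age dependency ratio: 34.1

0–14: 1 699 + 1 325 + 1 420 = 4 444
15–64: 2 378 + 1 799 + 2 121 + 2 256 + 1 750 + 1 778 + 1 833 + 1 771 + 1 692 + 2 247 = 19 625
65+: 4 609 + 2 076 = 6 685
Old-age dependency ratio = 6 685 / 19 625 × 100 = 34.1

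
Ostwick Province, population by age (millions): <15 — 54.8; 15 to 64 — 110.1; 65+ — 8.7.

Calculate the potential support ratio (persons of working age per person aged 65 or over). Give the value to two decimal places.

Potential support ratio = 110.1 / 8.7 = 12.66

Potential support ratio: 12.66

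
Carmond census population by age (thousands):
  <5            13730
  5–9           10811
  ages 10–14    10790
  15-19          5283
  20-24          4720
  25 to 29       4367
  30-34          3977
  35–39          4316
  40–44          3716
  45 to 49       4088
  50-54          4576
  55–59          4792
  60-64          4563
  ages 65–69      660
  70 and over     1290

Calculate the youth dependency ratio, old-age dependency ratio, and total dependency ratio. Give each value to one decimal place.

Youth dependency ratio: 79.6
Old-age dependency ratio: 4.4
Total dependency ratio: 84.0

0–14: 13730 + 10811 + 10790 = 35331
15–64: 5283 + 4720 + 4367 + 3977 + 4316 + 3716 + 4088 + 4576 + 4792 + 4563 = 44398
65+: 660 + 1290 = 1950
Youth dependency ratio = 35331 / 44398 × 100 = 79.6
Old-age dependency ratio = 1950 / 44398 × 100 = 4.4
Total dependency ratio = (35331 + 1950) / 44398 × 100 = 37281 / 44398 × 100 = 84.0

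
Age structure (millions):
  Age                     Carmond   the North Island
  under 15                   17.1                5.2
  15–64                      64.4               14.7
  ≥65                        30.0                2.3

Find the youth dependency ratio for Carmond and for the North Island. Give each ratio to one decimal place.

Carmond: 17.1 / 64.4 × 100 = 26.6
the North Island: 5.2 / 14.7 × 100 = 35.4

Carmond: 26.6
the North Island: 35.4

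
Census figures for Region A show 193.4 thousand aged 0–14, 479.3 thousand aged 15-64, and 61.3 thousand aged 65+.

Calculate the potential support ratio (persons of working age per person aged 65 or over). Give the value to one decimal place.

Potential support ratio: 7.8

Potential support ratio = 479.3 / 61.3 = 7.8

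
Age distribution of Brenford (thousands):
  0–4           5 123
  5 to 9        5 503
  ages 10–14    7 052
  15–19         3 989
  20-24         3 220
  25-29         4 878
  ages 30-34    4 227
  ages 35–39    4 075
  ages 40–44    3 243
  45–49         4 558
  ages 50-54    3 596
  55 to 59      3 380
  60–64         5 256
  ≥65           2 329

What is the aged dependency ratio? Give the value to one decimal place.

Old-age dependency ratio: 5.8

0–14: 5 123 + 5 503 + 7 052 = 17 678
15–64: 3 989 + 3 220 + 4 878 + 4 227 + 4 075 + 3 243 + 4 558 + 3 596 + 3 380 + 5 256 = 40 422
65+: 2 329
Old-age dependency ratio = 2 329 / 40 422 × 100 = 5.8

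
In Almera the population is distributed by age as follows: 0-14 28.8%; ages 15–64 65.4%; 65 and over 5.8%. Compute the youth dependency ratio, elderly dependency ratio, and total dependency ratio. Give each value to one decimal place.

Youth dependency ratio = 28.8 / 65.4 × 100 = 44.0
Old-age dependency ratio = 5.8 / 65.4 × 100 = 8.9
Total dependency ratio = (28.8 + 5.8) / 65.4 × 100 = 34.6 / 65.4 × 100 = 52.9

Youth dependency ratio: 44.0
Old-age dependency ratio: 8.9
Total dependency ratio: 52.9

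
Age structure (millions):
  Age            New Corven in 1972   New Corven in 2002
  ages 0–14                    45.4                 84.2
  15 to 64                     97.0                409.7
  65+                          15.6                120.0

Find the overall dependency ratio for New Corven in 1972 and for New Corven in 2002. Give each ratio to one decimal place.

New Corven in 1972: 62.9
New Corven in 2002: 49.8

New Corven in 1972: (45.4 + 15.6) / 97.0 × 100 = 61.0 / 97.0 × 100 = 62.9
New Corven in 2002: (84.2 + 120.0) / 409.7 × 100 = 204.2 / 409.7 × 100 = 49.8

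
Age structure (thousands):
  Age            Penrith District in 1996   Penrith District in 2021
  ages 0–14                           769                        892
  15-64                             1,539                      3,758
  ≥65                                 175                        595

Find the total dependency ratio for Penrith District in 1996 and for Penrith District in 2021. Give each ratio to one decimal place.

Penrith District in 1996: (769 + 175) / 1,539 × 100 = 944 / 1,539 × 100 = 61.3
Penrith District in 2021: (892 + 595) / 3,758 × 100 = 1,487 / 3,758 × 100 = 39.6

Penrith District in 1996: 61.3
Penrith District in 2021: 39.6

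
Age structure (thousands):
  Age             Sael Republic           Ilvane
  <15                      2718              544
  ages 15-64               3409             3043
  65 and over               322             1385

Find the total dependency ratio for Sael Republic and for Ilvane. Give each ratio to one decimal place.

Sael Republic: (2718 + 322) / 3409 × 100 = 3040 / 3409 × 100 = 89.2
Ilvane: (544 + 1385) / 3043 × 100 = 1929 / 3043 × 100 = 63.4

Sael Republic: 89.2
Ilvane: 63.4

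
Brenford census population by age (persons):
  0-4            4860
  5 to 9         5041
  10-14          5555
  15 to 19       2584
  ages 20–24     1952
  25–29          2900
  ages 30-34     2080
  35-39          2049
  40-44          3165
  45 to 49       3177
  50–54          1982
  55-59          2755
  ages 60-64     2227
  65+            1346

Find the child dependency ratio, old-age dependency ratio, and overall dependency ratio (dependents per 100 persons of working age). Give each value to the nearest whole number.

0–14: 4860 + 5041 + 5555 = 15456
15–64: 2584 + 1952 + 2900 + 2080 + 2049 + 3165 + 3177 + 1982 + 2755 + 2227 = 24871
65+: 1346
Youth dependency ratio = 15456 / 24871 × 100 = 62
Old-age dependency ratio = 1346 / 24871 × 100 = 5
Total dependency ratio = (15456 + 1346) / 24871 × 100 = 16802 / 24871 × 100 = 68

Youth dependency ratio: 62
Old-age dependency ratio: 5
Total dependency ratio: 68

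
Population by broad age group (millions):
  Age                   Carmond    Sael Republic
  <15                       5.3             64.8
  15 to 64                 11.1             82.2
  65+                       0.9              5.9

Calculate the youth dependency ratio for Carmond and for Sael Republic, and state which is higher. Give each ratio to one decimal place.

Carmond: 5.3 / 11.1 × 100 = 47.7
Sael Republic: 64.8 / 82.2 × 100 = 78.8

Carmond: 47.7
Sael Republic: 78.8
Higher: Sael Republic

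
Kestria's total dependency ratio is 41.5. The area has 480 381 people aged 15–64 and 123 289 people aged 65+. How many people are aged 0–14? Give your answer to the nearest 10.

Total dependency ratio = (youth + elderly) / working-age × 100
41.5 = (Y + 123 289) / 480 381 × 100
⇒ 76 070

Aged 0–14: 76 070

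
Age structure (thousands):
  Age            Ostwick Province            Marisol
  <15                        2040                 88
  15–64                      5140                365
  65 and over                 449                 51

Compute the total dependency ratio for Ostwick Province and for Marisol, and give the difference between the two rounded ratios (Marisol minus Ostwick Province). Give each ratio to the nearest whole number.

Ostwick Province: (2040 + 449) / 5140 × 100 = 2489 / 5140 × 100 = 48
Marisol: (88 + 51) / 365 × 100 = 139 / 365 × 100 = 38

Ostwick Province: 48
Marisol: 38
Difference: -10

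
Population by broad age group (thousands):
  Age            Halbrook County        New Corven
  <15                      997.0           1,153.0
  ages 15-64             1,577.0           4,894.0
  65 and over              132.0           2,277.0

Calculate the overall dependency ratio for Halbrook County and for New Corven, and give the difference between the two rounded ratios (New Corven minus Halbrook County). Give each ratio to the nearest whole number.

Halbrook County: 72
New Corven: 70
Difference: -2

Halbrook County: (997.0 + 132.0) / 1,577.0 × 100 = 1,129.0 / 1,577.0 × 100 = 72
New Corven: (1,153.0 + 2,277.0) / 4,894.0 × 100 = 3,430.0 / 4,894.0 × 100 = 70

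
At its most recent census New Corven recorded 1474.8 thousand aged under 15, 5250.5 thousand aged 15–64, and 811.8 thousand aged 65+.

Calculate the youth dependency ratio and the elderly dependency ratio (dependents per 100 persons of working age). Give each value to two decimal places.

Youth dependency ratio = 1474.8 / 5250.5 × 100 = 28.09
Old-age dependency ratio = 811.8 / 5250.5 × 100 = 15.46

Youth dependency ratio: 28.09
Old-age dependency ratio: 15.46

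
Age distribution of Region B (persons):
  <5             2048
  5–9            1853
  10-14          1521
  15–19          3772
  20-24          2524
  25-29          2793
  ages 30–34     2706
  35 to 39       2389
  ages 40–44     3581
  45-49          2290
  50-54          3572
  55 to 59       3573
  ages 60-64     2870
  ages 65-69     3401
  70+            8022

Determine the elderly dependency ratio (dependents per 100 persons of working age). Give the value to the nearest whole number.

0–14: 2048 + 1853 + 1521 = 5422
15–64: 3772 + 2524 + 2793 + 2706 + 2389 + 3581 + 2290 + 3572 + 3573 + 2870 = 30070
65+: 3401 + 8022 = 11423
Old-age dependency ratio = 11423 / 30070 × 100 = 38

Old-age dependency ratio: 38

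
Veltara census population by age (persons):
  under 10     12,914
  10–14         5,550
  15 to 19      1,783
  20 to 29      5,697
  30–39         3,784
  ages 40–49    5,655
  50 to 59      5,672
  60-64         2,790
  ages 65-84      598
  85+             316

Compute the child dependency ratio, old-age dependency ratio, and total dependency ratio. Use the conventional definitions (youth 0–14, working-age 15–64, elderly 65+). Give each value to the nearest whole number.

Youth dependency ratio: 73
Old-age dependency ratio: 4
Total dependency ratio: 76

0–14: 12,914 + 5,550 = 18,464
15–64: 1,783 + 5,697 + 3,784 + 5,655 + 5,672 + 2,790 = 25,381
65+: 598 + 316 = 914
Youth dependency ratio = 18,464 / 25,381 × 100 = 73
Old-age dependency ratio = 914 / 25,381 × 100 = 4
Total dependency ratio = (18,464 + 914) / 25,381 × 100 = 19,378 / 25,381 × 100 = 76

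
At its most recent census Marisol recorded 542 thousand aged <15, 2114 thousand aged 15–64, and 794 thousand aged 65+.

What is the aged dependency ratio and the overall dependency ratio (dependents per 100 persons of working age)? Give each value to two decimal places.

Old-age dependency ratio = 794 / 2114 × 100 = 37.56
Total dependency ratio = (542 + 794) / 2114 × 100 = 1336 / 2114 × 100 = 63.20

Old-age dependency ratio: 37.56
Total dependency ratio: 63.20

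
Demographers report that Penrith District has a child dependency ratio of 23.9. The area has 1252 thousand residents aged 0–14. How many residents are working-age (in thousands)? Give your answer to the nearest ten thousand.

Youth dependency ratio = youth / working-age × 100
23.9 = 1252 / W × 100
⇒ 5240

Working-age: 5240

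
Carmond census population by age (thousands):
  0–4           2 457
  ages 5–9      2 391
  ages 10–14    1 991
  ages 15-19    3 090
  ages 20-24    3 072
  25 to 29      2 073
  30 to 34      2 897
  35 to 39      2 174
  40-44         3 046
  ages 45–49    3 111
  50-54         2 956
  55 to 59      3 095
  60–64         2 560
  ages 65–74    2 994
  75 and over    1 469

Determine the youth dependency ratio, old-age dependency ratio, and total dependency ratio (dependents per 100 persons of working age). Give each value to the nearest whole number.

0–14: 2 457 + 2 391 + 1 991 = 6 839
15–64: 3 090 + 3 072 + 2 073 + 2 897 + 2 174 + 3 046 + 3 111 + 2 956 + 3 095 + 2 560 = 28 074
65+: 2 994 + 1 469 = 4 463
Youth dependency ratio = 6 839 / 28 074 × 100 = 24
Old-age dependency ratio = 4 463 / 28 074 × 100 = 16
Total dependency ratio = (6 839 + 4 463) / 28 074 × 100 = 11 302 / 28 074 × 100 = 40

Youth dependency ratio: 24
Old-age dependency ratio: 16
Total dependency ratio: 40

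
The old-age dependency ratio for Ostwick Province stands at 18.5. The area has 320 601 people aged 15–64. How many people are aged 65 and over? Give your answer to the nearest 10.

Old-age dependency ratio = elderly / working-age × 100
18.5 = E / 320 601 × 100
⇒ 59 310

Aged 65 and over: 59 310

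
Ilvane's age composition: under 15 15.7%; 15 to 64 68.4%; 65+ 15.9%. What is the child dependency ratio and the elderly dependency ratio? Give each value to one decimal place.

Youth dependency ratio = 15.7 / 68.4 × 100 = 23.0
Old-age dependency ratio = 15.9 / 68.4 × 100 = 23.2

Youth dependency ratio: 23.0
Old-age dependency ratio: 23.2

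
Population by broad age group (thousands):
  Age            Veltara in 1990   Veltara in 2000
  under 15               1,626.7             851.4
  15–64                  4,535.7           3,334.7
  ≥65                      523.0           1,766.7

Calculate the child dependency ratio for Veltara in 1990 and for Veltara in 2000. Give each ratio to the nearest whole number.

Veltara in 1990: 1,626.7 / 4,535.7 × 100 = 36
Veltara in 2000: 851.4 / 3,334.7 × 100 = 26

Veltara in 1990: 36
Veltara in 2000: 26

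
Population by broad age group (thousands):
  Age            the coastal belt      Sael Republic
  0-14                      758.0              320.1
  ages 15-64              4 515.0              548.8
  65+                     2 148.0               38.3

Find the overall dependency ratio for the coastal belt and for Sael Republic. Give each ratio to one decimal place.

the coastal belt: (758.0 + 2 148.0) / 4 515.0 × 100 = 2 906.0 / 4 515.0 × 100 = 64.4
Sael Republic: (320.1 + 38.3) / 548.8 × 100 = 358.4 / 548.8 × 100 = 65.3

the coastal belt: 64.4
Sael Republic: 65.3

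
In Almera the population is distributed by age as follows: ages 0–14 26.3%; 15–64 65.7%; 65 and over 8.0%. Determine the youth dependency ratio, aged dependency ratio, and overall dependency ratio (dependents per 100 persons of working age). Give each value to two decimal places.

Youth dependency ratio: 40.03
Old-age dependency ratio: 12.18
Total dependency ratio: 52.21

Youth dependency ratio = 26.3 / 65.7 × 100 = 40.03
Old-age dependency ratio = 8.0 / 65.7 × 100 = 12.18
Total dependency ratio = (26.3 + 8.0) / 65.7 × 100 = 34.3 / 65.7 × 100 = 52.21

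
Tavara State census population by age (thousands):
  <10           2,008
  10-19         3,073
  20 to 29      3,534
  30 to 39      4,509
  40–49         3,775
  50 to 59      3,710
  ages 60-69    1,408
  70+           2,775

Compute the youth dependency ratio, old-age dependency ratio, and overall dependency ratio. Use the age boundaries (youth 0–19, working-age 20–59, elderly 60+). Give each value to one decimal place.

0–19: 2,008 + 3,073 = 5,081
20–59: 3,534 + 4,509 + 3,775 + 3,710 = 15,528
60+: 1,408 + 2,775 = 4,183
Youth dependency ratio = 5,081 / 15,528 × 100 = 32.7
Old-age dependency ratio = 4,183 / 15,528 × 100 = 26.9
Total dependency ratio = (5,081 + 4,183) / 15,528 × 100 = 9,264 / 15,528 × 100 = 59.7

Youth dependency ratio: 32.7
Old-age dependency ratio: 26.9
Total dependency ratio: 59.7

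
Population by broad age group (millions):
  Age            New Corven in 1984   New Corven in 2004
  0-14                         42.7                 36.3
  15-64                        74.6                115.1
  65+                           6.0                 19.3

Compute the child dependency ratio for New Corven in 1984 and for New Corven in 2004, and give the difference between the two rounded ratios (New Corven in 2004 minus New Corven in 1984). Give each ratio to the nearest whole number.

New Corven in 1984: 42.7 / 74.6 × 100 = 57
New Corven in 2004: 36.3 / 115.1 × 100 = 32

New Corven in 1984: 57
New Corven in 2004: 32
Difference: -25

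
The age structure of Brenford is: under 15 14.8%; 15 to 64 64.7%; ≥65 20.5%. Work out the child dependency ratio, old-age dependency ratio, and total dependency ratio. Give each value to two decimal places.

Youth dependency ratio = 14.8 / 64.7 × 100 = 22.87
Old-age dependency ratio = 20.5 / 64.7 × 100 = 31.68
Total dependency ratio = (14.8 + 20.5) / 64.7 × 100 = 35.3 / 64.7 × 100 = 54.56

Youth dependency ratio: 22.87
Old-age dependency ratio: 31.68
Total dependency ratio: 54.56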